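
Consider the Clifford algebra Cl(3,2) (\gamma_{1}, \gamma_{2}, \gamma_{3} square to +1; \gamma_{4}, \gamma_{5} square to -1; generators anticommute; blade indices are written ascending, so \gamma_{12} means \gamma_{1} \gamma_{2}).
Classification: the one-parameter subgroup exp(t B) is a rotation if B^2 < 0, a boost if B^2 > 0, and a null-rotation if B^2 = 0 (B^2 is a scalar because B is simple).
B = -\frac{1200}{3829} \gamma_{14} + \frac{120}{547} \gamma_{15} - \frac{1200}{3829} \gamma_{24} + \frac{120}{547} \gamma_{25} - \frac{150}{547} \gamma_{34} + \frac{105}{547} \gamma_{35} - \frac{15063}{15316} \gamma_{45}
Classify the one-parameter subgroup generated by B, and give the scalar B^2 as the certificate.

B^2 term by term: the squares give (-\frac{1200}{3829})^2*(\gamma_{14})^2 + (\frac{120}{547})^2*(\gamma_{15})^2 + (-\frac{1200}{3829})^2*(\gamma_{24})^2 + (\frac{120}{547})^2*(\gamma_{25})^2 + (-\frac{150}{547})^2*(\gamma_{34})^2 + (\frac{105}{547})^2*(\gamma_{35})^2 + (-\frac{15063}{15316})^2*(\gamma_{45})^2 = \frac{1440000}{14661241}*(+1) + \frac{14400}{299209}*(+1) + \frac{1440000}{14661241}*(+1) + \frac{14400}{299209}*(+1) + \frac{22500}{299209}*(+1) + \frac{11025}{299209}*(+1) + \frac{226893969}{234579856}*(-1) = -\frac{9}{16} (each basis 2-blade squares to minus the product of its generators' squares); cross terms between blades sharing an index anticommute and cancel; the commuting (index-disjoint) pairs give grade-4 terms 2*c*c'*(blade product), which cancel blade by blade — \gamma_{1245}: \frac{288000}{2094463} - \frac{288000}{2094463} = 0; \gamma_{1345}: \frac{36000}{299209} - \frac{36000}{299209} = 0; \gamma_{2345}: \frac{36000}{299209} - \frac{36000}{299209} = 0 — confirming B is simple. So B^2 = -\frac{9}{16}.
Answer: rotation, certificate B^2 = -\frac{9}{16}. Certificate logic: -\frac{9}{16} is a conjugation-invariant scalar, so its sign fixes rotation versus boost versus null-rotation outright.


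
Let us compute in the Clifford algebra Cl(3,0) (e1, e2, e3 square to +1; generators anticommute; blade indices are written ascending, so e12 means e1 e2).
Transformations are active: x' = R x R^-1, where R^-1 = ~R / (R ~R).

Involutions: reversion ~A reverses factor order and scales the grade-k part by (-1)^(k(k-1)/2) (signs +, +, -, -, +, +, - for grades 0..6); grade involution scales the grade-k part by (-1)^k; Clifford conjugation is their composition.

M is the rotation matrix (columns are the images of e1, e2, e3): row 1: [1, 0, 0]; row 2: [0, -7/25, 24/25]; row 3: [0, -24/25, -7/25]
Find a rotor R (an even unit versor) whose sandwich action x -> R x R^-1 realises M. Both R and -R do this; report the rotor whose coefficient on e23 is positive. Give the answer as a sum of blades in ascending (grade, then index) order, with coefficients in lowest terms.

Method: write R = a + b12*e12 + b13*e13 + b23*e23 with a^2 + b12^2 + b13^2 + b23^2 = 1 (so R^-1 = ~R). Expanding the columns R e_j ~R gives tr M = 4a^2 - 1 and, from the antisymmetric part, M21 - M12 = -4a*b12, M13 - M31 = 4a*b13, M32 - M23 = -4a*b23.
Here tr M = 11/25, so a^2 = (1 + tr M)/4 = 9/25 and a = ±3/5. Taking a = 3/5: M21 - M12 = 0, M13 - M31 = 0, M32 - M23 = -48/25, giving b12 = 0, b13 = 0, b23 = 4/5, i.e. R = 3/5 + 4/5*e23.
Its e23 coefficient is already positive.
Answer: 3/5 + 4/5*e23. Note: both R and -R realise this M (trace 11/25); the covering map identifies them, and the e23-coefficient sign is the tie-breaker.


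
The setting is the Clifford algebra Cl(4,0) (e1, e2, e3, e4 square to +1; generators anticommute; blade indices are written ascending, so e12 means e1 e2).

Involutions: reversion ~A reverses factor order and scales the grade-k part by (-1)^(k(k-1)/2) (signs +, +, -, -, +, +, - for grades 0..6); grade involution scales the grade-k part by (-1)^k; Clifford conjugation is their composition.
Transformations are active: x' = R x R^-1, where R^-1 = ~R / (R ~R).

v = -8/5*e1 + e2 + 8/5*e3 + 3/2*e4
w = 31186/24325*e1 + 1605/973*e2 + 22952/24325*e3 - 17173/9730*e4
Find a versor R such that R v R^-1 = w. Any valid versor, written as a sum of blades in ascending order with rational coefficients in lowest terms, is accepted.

Sketch: the shared square 837/100 makes R = v + w = -7734/24325*e1 + 2578/973*e2 + 61872/24325*e3 - 1289/4865*e4 the natural versor; its sandwich fixes that direction, negates (v - w)/2, and sends v to w.
Answer: -7734/24325*e1 + 2578/973*e2 + 61872/24325*e3 - 1289/4865*e4


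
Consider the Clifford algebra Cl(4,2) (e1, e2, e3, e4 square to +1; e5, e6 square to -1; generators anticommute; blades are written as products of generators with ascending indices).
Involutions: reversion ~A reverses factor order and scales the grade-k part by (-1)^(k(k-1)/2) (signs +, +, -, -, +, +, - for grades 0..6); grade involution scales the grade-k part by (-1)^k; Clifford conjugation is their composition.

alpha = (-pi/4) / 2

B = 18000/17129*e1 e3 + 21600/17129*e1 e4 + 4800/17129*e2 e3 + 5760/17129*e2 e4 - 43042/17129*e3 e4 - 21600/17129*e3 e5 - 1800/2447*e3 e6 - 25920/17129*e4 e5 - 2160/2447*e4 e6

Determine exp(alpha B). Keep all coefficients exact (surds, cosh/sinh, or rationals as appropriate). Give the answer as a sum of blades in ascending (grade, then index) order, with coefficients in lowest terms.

B^2 term by term: the squares give (18000/17129)^2*(e1 e3)^2 + (21600/17129)^2*(e1 e4)^2 + (4800/17129)^2*(e2 e3)^2 + (5760/17129)^2*(e2 e4)^2 + (-43042/17129)^2*(e3 e4)^2 + (-21600/17129)^2*(e3 e5)^2 + (-1800/2447)^2*(e3 e6)^2 + (-25920/17129)^2*(e4 e5)^2 + (-2160/2447)^2*(e4 e6)^2 = 324000000/293402641*(-1) + 466560000/293402641*(-1) + 23040000/293402641*(-1) + 33177600/293402641*(-1) + 1852613764/293402641*(-1) + 466560000/293402641*(+1) + 3240000/5987809*(+1) + 671846400/293402641*(+1) + 4665600/5987809*(+1) = -4 (each basis 2-blade squares to minus the product of its generators' squares); cross terms between blades sharing an index anticommute and cancel; the commuting (index-disjoint) pairs give grade-4 terms 2*c*c'*(blade product), which cancel blade by blade — e1 e2 e3 e4: -207360000/293402641 + 207360000/293402641 = 0; e1 e3 e4 e5: -933120000/293402641 + 933120000/293402641 = 0; e1 e3 e4 e6: -77760000/41914663 + 77760000/41914663 = 0; e2 e3 e4 e5: -248832000/293402641 + 248832000/293402641 = 0; e2 e3 e4 e6: -20736000/41914663 + 20736000/41914663 = 0; e3 e4 e5 e6: -93312000/41914663 + 93312000/41914663 = 0 — confirming B is simple. So B^2 = -4.
B^2 = -4 — B^2 < 0, so the exponential closes trigonometrically: l = 2, alpha*l = -pi/4, so exp(alpha B) = cos(-pi/4) + (sin(-pi/4)/2)*B = sqrt(2)/2 + (-sqrt(2)/4)*B.
Answer: sqrt(2)/2 - 4500*sqrt(2)/17129*e1 e3 - 5400*sqrt(2)/17129*e1 e4 - 1200*sqrt(2)/17129*e2 e3 - 1440*sqrt(2)/17129*e2 e4 + 21521*sqrt(2)/34258*e3 e4 + 5400*sqrt(2)/17129*e3 e5 + 450*sqrt(2)/2447*e3 e6 + 6480*sqrt(2)/17129*e4 e5 + 540*sqrt(2)/2447*e4 e6


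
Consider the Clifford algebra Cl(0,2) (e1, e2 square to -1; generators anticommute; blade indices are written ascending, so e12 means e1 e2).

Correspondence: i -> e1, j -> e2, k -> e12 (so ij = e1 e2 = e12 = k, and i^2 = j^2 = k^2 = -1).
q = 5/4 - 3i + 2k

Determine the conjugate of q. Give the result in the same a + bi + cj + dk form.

In blades: q = 5/4 - 3*e1 + 2*e12.
Conjugation here is Clifford conjugation: the scalar is fixed and the grade-1 and grade-2 blades all flip sign, giving 5/4 + 3*e1 - 2*e12; translating back:
Answer: 5/4 + 3i - 2k


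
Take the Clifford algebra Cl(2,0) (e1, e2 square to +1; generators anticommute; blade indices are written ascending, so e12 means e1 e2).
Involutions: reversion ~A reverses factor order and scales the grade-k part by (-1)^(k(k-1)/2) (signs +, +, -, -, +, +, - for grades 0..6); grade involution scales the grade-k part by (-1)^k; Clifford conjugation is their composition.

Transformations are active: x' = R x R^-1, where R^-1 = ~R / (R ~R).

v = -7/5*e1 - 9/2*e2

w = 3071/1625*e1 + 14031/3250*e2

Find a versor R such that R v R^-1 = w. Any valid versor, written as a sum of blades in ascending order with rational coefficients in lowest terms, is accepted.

Equal squares first: v^2 = w^2 = 2221/100. Then v + w = 796/1625*e1 - 297/1625*e2 is a versor taking v to w, provided it is invertible.
Answer: 796/1625*e1 - 297/1625*e2


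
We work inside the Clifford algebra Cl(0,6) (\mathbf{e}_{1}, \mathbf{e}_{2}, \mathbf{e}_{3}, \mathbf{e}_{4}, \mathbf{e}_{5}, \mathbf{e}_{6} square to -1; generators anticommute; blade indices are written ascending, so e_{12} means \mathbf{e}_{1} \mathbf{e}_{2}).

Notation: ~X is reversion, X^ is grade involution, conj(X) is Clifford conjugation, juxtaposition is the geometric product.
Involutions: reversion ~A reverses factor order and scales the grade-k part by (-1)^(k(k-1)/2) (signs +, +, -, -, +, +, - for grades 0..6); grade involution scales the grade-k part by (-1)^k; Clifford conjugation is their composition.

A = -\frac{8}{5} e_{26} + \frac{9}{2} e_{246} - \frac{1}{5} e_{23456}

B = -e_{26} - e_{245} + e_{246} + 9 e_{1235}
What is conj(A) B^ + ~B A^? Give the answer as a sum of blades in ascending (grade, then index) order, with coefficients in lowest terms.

first term: -\frac{29}{10} - \frac{61}{10} e_{4} + \frac{1}{5} e_{35} + \frac{1}{5} e_{36} + \frac{9}{2} e_{56} + \frac{9}{5} e_{146} - \frac{1}{5} e_{345} + \frac{8}{5} e_{456} + \frac{72}{5} e_{1356} - \frac{81}{2} e_{13456}
second term: \frac{61}{10} - \frac{29}{10} e_{4} + \frac{1}{5} e_{35} + \frac{1}{5} e_{36} + \frac{9}{2} e_{56} - \frac{9}{5} e_{146} + \frac{1}{5} e_{345} + \frac{8}{5} e_{456} + \frac{72}{5} e_{1356} - \frac{81}{2} e_{13456}
Answer: \frac{16}{5} - 9 e_{4} + \frac{2}{5} e_{35} + \frac{2}{5} e_{36} + 9 e_{56} + \frac{16}{5} e_{456} + \frac{144}{5} e_{1356} - 81 e_{13456}


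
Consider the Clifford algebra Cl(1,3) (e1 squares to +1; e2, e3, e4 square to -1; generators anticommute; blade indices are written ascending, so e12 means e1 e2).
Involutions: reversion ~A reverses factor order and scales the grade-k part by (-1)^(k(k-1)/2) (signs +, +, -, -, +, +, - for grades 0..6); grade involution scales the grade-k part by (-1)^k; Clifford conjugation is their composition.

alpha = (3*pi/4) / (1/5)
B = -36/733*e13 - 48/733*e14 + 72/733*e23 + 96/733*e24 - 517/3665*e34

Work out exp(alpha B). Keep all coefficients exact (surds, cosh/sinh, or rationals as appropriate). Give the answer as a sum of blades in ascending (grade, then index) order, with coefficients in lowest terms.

B^2 term by term: the squares give (-36/733)^2*(e13)^2 + (-48/733)^2*(e14)^2 + (72/733)^2*(e23)^2 + (96/733)^2*(e24)^2 + (-517/3665)^2*(e34)^2 = 1296/537289*(+1) + 2304/537289*(+1) + 5184/537289*(-1) + 9216/537289*(-1) + 267289/13432225*(-1) = -1/25 (each basis 2-blade squares to minus the product of its generators' squares); cross terms between blades sharing an index anticommute and cancel; the commuting (index-disjoint) pairs give grade-4 terms 2*c*c'*(blade product), which cancel blade by blade — e1234: 6912/537289 - 6912/537289 = 0 — confirming B is simple. So B^2 = -1/25.
B^2 = -1/25 — the series telescopes trigonometrically here: l = 1/5, alpha*l = 3*pi/4, so exp(alpha B) = cos(3*pi/4) + (sin(3*pi/4)/(1/5))*B = -sqrt(2)/2 + (5*sqrt(2)/2)*B.
Answer: -sqrt(2)/2 - 90*sqrt(2)/733*e13 - 120*sqrt(2)/733*e14 + 180*sqrt(2)/733*e23 + 240*sqrt(2)/733*e24 - 517*sqrt(2)/1466*e34


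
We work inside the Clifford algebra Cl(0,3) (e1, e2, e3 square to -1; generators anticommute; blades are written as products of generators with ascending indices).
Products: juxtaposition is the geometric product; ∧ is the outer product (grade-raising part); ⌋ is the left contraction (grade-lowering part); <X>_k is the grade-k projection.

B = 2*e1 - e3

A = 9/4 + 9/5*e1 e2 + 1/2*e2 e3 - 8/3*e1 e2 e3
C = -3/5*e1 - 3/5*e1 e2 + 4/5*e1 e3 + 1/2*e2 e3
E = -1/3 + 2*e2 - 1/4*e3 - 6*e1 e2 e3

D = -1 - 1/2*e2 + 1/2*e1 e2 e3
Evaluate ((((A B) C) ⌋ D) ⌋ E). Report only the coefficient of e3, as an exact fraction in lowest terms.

step 1: 9/2*e1 + 41/10*e2 - 9/4*e3 - 8/3*e1 e2 + 16/3*e2 e3 - 4/5*e1 e2 e3
step 2: -47/30 - 193/50*e1 + 507/200*e2 - 613/100*e3 - 271/150*e1 e2 - 193/60*e1 e3 - 196/75*e2 e3 - 72/25*e1 e2 e3
step 3: 1673/1200 + 98/75*e1 - 33/40*e2 + 271/300*e3 + 613/200*e1 e2 + 507/400*e1 e3 + 193/100*e2 e3 - 47/60*e1 e2 e3
step 4: 55/9 + 579/50*e1 - 289/60*e2 + 86599/4800*e3 + 271/50*e1 e2 + 99/20*e1 e3 + 196/25*e2 e3 - 1673/200*e1 e2 e3
Answer: 86599/4800


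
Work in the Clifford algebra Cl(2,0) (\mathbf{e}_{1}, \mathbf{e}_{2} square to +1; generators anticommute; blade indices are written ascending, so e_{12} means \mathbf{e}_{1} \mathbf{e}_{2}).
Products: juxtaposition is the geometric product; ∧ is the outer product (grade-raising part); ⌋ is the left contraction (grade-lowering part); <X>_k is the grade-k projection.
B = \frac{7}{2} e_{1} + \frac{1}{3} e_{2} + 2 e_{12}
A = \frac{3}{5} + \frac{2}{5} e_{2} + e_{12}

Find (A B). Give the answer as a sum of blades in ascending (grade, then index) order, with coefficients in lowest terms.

step 1: -\frac{28}{15} + \frac{49}{30} e_{1} - \frac{33}{10} e_{2} - \frac{1}{5} e_{12}
Answer: -\frac{28}{15} + \frac{49}{30} e_{1} - \frac{33}{10} e_{2} - \frac{1}{5} e_{12}


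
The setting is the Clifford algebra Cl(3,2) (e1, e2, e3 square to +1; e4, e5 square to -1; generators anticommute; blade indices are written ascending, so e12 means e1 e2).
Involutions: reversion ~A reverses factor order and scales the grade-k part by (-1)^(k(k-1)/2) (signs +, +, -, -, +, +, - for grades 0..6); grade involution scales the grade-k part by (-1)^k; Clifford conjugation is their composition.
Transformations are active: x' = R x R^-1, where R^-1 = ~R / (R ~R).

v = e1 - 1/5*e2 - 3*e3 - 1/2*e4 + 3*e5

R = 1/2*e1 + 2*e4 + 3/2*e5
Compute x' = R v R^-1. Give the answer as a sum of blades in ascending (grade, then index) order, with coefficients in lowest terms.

~R = 1/2*e1 + 2*e4 + 3/2*e5, and R ~R = -6, so R^-1 = ~R / (-6).
R v = -3 - 1/10*e12 - 3/2*e13 - 9/4*e14 + 2/5*e24 + 3/10*e25 + 6*e34 + 9/2*e35 + 27/4*e45
Answer: -1/2*e1 + 1/5*e2 + 3*e3 + 5/2*e4 - 3/2*e5


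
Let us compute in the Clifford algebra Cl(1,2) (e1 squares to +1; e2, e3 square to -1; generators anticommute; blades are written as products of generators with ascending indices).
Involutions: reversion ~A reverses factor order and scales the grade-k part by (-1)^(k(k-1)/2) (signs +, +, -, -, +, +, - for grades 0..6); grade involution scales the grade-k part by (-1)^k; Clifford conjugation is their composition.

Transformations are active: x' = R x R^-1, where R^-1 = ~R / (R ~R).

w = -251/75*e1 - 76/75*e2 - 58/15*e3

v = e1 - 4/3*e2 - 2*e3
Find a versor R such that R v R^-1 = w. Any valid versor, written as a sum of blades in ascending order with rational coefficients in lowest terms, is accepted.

Why this works: both vectors square to -43/9, so q(v) = q(w) and R = v + w = -176/75*e1 - 176/75*e2 - 88/15*e3 carries v to w — its own direction survives, the complement (v - w)/2 flips.
Answer: -176/75*e1 - 176/75*e2 - 88/15*e3


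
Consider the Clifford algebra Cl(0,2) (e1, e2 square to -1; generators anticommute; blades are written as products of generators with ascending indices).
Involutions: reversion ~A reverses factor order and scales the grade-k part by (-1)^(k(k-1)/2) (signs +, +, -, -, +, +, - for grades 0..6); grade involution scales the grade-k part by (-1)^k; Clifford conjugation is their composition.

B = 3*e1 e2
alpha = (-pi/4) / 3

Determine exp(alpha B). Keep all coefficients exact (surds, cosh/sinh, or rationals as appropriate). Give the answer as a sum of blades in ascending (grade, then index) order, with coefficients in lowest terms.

B^2 = (3)^2*(e1 e2)^2 = 9*(-1) = -9 (a basis 2-blade squares to minus the product of its generators' squares).
B^2 = -9 — B^2 < 0, so the exponential closes trigonometrically: l = 3, alpha*l = -pi/4, so exp(alpha B) = cos(-pi/4) + (sin(-pi/4)/3)*B = sqrt(2)/2 + (-sqrt(2)/6)*B.
Answer: sqrt(2)/2 - sqrt(2)/2*e1 e2


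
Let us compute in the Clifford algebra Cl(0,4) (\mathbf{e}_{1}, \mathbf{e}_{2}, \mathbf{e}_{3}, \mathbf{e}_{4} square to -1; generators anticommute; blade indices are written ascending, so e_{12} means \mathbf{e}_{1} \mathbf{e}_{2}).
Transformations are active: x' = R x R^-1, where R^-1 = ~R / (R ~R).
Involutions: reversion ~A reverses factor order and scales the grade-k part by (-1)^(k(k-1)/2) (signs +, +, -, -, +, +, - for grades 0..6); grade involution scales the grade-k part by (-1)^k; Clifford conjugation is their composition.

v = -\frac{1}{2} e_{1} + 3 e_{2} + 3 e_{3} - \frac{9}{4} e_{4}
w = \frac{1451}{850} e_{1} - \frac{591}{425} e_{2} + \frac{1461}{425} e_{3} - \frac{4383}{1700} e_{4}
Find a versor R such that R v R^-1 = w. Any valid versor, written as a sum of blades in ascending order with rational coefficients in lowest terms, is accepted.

R = v + w = \frac{513}{425} e_{1} + \frac{684}{425} e_{2} + \frac{2736}{425} e_{3} - \frac{2052}{425} e_{4} works: the equal norms (-\frac{373}{16}) guarantee its sandwich swaps v into w.
Answer: \frac{513}{425} e_{1} + \frac{684}{425} e_{2} + \frac{2736}{425} e_{3} - \frac{2052}{425} e_{4}


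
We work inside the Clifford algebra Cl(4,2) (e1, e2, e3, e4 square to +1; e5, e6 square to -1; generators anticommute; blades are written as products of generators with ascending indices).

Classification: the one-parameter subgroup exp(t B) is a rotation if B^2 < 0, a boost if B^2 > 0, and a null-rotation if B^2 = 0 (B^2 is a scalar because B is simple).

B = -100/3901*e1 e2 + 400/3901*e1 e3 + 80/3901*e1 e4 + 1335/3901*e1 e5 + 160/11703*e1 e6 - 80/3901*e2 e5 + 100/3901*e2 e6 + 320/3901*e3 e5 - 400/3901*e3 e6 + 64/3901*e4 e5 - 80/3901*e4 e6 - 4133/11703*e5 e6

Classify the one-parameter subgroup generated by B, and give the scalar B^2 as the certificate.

B^2 term by term: the squares give (-100/3901)^2*(e1 e2)^2 + (400/3901)^2*(e1 e3)^2 + (80/3901)^2*(e1 e4)^2 + (1335/3901)^2*(e1 e5)^2 + (160/11703)^2*(e1 e6)^2 + (-80/3901)^2*(e2 e5)^2 + (100/3901)^2*(e2 e6)^2 + (320/3901)^2*(e3 e5)^2 + (-400/3901)^2*(e3 e6)^2 + (64/3901)^2*(e4 e5)^2 + (-80/3901)^2*(e4 e6)^2 + (-4133/11703)^2*(e5 e6)^2 = 10000/15217801*(-1) + 160000/15217801*(-1) + 6400/15217801*(-1) + 1782225/15217801*(+1) + 25600/136960209*(+1) + 6400/15217801*(+1) + 10000/15217801*(+1) + 102400/15217801*(+1) + 160000/15217801*(+1) + 4096/15217801*(+1) + 6400/15217801*(+1) + 17081689/136960209*(-1) = 0 (each basis 2-blade squares to minus the product of its generators' squares); cross terms between blades sharing an index anticommute and cancel; the commuting (index-disjoint) pairs give grade-4 terms 2*c*c'*(blade product), which cancel blade by blade — e1 e2 e3 e5: -64000/15217801 + 64000/15217801 = 0; e1 e2 e3 e6: 80000/15217801 - 80000/15217801 = 0; e1 e2 e4 e5: -12800/15217801 + 12800/15217801 = 0; e1 e2 e4 e6: 16000/15217801 - 16000/15217801 = 0; e1 e2 e5 e6: 826600/45653403 - 267000/15217801 - 25600/45653403 = 0; e1 e3 e4 e5: 51200/15217801 - 51200/15217801 = 0; e1 e3 e4 e6: -64000/15217801 + 64000/15217801 = 0; e1 e3 e5 e6: -3306400/45653403 + 1068000/15217801 + 102400/45653403 = 0; e1 e4 e5 e6: -661280/45653403 + 213600/15217801 + 20480/45653403 = 0; e2 e3 e5 e6: -64000/15217801 + 64000/15217801 = 0; e2 e4 e5 e6: -12800/15217801 + 12800/15217801 = 0; e3 e4 e5 e6: 51200/15217801 - 51200/15217801 = 0 — confirming B is simple. So B^2 = 0.
Answer: null-rotation, certificate B^2 = 0. Because 0 is invariant under every versor sandwich, the classification follows from its sign alone.


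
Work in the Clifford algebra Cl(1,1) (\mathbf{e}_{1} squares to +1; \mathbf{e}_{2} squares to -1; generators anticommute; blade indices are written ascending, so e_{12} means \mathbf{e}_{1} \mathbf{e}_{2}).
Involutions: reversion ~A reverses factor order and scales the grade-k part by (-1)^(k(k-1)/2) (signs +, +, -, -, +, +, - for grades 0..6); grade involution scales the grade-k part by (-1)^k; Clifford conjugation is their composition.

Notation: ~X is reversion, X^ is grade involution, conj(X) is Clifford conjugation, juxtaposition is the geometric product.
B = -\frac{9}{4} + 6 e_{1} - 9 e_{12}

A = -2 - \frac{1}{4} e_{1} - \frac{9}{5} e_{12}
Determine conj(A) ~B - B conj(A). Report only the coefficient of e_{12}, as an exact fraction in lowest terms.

first term: \frac{111}{5} - \frac{201}{16} e_{1} - \frac{171}{20} e_{2} - \frac{441}{20} e_{12}
second term: -\frac{51}{5} - \frac{201}{16} e_{1} + \frac{261}{20} e_{2} + \frac{279}{20} e_{12}
Answer: -36


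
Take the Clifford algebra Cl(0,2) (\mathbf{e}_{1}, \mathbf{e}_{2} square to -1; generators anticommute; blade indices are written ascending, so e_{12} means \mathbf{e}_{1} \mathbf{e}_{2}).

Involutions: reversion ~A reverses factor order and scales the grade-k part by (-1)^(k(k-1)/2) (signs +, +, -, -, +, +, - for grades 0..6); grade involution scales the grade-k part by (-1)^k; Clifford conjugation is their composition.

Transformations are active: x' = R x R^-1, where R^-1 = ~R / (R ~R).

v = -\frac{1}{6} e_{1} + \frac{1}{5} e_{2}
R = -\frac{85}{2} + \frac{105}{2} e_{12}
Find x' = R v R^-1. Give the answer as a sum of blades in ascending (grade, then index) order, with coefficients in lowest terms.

~R = -\frac{85}{2} - \frac{105}{2} e_{12}, and R ~R = \frac{9125}{2}, so R^-1 = ~R / (\frac{9125}{2}).
R v = -\frac{41}{12} e_{1} - \frac{69}{4} e_{2}
Answer: \frac{1261}{5475} e_{1} + \frac{443}{3650} e_{2}


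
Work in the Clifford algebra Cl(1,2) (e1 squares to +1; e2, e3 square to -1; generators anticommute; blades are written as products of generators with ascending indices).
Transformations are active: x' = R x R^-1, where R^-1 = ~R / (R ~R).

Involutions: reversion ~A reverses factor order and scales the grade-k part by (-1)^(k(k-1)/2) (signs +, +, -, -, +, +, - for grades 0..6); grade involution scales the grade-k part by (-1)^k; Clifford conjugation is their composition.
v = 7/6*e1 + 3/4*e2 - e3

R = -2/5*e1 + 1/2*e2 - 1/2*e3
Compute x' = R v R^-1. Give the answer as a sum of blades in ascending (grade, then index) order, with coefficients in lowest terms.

~R = -2/5*e1 + 1/2*e2 - 1/2*e3, and R ~R = -17/50, so R^-1 = ~R / (-17/50).
R v = -161/120 - 53/60*e1 e2 + 59/60*e1 e3 - 1/8*e2 e3
Answer: -147/34*e1 + 163/51*e2 - 601/204*e3


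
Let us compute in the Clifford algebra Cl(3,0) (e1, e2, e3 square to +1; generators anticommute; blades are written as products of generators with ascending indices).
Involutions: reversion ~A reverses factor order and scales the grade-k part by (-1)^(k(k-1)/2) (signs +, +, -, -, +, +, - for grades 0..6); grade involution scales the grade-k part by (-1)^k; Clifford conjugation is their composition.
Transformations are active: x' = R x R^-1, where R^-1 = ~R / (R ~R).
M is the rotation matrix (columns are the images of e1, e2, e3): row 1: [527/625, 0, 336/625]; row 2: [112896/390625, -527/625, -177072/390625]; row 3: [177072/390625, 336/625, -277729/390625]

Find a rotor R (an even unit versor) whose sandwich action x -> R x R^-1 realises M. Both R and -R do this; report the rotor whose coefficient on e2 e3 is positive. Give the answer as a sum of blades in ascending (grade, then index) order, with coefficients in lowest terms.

Method: write R = a + b12*e1 e2 + b13*e1 e3 + b23*e2 e3 with a^2 + b12^2 + b13^2 + b23^2 = 1 (so R^-1 = ~R). Expanding the columns R e_j ~R gives tr M = 4a^2 - 1 and, from the antisymmetric part, M21 - M12 = -4a*b12, M13 - M31 = 4a*b13, M32 - M23 = -4a*b23.
Here tr M = -277729/390625, so a^2 = (1 + tr M)/4 = 28224/390625 and a = ±168/625. Taking a = 168/625: M21 - M12 = 112896/390625, M13 - M31 = 32928/390625, M32 - M23 = 387072/390625, giving b12 = -168/625, b13 = 49/625, b23 = -576/625, i.e. R = 168/625 - 168/625*e1 e2 + 49/625*e1 e3 - 576/625*e2 e3.
Its e2 e3 coefficient is negative, so report the other preimage -R.
Answer: -168/625 + 168/625*e1 e2 - 49/625*e1 e3 + 576/625*e2 e3. Key observation: the double cover Spin(3) -> SO(3) sends R and -R to the same matrix (trace -277729/390625 here), so the stated sign of the e2 e3 coefficient is what selects one sheet.


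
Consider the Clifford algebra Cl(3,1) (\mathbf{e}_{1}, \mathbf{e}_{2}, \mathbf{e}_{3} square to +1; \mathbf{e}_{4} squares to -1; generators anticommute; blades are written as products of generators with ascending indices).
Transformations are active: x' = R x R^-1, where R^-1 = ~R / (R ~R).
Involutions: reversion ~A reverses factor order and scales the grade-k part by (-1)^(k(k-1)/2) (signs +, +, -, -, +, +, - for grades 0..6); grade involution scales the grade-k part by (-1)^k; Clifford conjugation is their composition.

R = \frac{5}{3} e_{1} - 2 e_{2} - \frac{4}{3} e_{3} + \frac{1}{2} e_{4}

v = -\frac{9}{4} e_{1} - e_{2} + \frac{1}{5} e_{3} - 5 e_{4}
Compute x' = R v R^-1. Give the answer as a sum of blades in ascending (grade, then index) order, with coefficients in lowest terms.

~R = \frac{5}{3} e_{1} - 2 e_{2} - \frac{4}{3} e_{3} + \frac{1}{2} e_{4}, and R ~R = \frac{299}{36}, so R^-1 = ~R / (\frac{299}{36}).
R v = \frac{29}{60} - \frac{37}{6} e_{1} e_{2} - \frac{8}{3} e_{1} e_{3} - \frac{173}{24} e_{1} e_{4} - \frac{26}{15} e_{2} e_{3} + \frac{21}{2} e_{2} e_{4} + \frac{197}{30} e_{3} e_{4}
Answer: \frac{2923}{1196} e_{1} + \frac{1147}{1495} e_{2} - \frac{531}{1495} e_{3} + \frac{7562}{1495} e_{4}


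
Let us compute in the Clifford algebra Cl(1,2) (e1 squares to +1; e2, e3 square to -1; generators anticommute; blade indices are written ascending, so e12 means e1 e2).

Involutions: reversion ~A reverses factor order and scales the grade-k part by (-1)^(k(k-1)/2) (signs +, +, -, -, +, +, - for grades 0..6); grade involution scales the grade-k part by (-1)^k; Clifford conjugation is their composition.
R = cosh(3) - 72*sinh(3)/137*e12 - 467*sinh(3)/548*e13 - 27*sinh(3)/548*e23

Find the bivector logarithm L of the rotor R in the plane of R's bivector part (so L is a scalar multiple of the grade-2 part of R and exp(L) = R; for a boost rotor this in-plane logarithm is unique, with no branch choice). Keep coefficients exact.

The scalar part of R is cosh(3), so cosh pins the rapidity up to sign — the sign comes from the bivector part; dividing that part by sinh of the rapidity yields the plane, and the in-plane L = rapidity * plane is unique because the two sign choices cancel.
Concretely: cosh(rapidity) = cosh(3) gives rapidity = ±3, and since rapidity/sinh(rapidity) is even the sign is immaterial: L = (rapidity/sinh(rapidity)) * <R>_2 = (3/sinh(3)) * <R>_2.
Answer: -216/137*e12 - 1401/548*e13 - 81/548*e23


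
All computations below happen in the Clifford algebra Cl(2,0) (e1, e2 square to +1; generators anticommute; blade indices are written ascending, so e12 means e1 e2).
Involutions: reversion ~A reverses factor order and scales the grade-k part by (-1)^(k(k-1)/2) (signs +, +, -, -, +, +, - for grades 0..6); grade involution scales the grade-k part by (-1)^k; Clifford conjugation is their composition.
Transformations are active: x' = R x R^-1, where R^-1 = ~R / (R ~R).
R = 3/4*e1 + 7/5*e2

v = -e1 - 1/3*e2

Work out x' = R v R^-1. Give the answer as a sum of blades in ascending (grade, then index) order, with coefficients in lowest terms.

~R = 3/4*e1 + 7/5*e2, and R ~R = 1009/400, so R^-1 = ~R / (1009/400).
R v = -73/60 + 23/20*e12
Answer: 279/1009*e1 - 3079/3027*e2


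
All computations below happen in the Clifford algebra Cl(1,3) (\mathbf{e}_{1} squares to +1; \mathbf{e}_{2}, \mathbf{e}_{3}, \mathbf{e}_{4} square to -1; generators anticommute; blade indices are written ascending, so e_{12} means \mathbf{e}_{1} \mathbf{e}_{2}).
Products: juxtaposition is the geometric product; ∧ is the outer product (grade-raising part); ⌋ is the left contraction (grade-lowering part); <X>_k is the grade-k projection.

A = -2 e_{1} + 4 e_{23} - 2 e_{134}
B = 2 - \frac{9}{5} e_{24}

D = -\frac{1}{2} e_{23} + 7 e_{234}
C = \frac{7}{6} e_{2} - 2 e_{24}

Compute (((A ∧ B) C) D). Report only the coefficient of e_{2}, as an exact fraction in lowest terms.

step 1: -4 e_{1} + 8 e_{23} + \frac{18}{5} e_{124} - 4 e_{134}
step 2: \frac{36}{5} e_{1} + \frac{28}{3} e_{3} - \frac{14}{3} e_{12} + \frac{21}{5} e_{14} - 16 e_{34} - 8 e_{123} + 8 e_{124} - \frac{14}{3} e_{1234}
step 3: -\frac{110}{3} e_{1} + \frac{322}{3} e_{2} + \frac{161}{3} e_{13} + \frac{161}{3} e_{14} + \frac{220}{3} e_{24} - 33 e_{123} + \frac{110}{3} e_{134} + \frac{483}{10} e_{1234}
Answer: \frac{322}{3}


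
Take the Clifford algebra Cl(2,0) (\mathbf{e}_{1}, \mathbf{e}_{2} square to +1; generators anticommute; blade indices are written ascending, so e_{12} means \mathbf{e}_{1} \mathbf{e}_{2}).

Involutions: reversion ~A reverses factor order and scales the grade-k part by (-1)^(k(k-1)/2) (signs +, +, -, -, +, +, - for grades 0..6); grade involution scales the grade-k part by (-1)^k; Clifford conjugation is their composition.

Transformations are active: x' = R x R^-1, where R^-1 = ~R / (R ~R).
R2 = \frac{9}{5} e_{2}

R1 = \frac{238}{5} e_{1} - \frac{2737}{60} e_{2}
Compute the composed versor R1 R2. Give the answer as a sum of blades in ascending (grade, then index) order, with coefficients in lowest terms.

Distribute over the terms of R2 (each basis-blade product reordered to ascending indices, repeated generators contracted through their squares):
R1 (\frac{9}{5} e_{2}) = -\frac{8211}{100} + \frac{2142}{25} e_{12}
Answer: -\frac{8211}{100} + \frac{2142}{25} e_{12}


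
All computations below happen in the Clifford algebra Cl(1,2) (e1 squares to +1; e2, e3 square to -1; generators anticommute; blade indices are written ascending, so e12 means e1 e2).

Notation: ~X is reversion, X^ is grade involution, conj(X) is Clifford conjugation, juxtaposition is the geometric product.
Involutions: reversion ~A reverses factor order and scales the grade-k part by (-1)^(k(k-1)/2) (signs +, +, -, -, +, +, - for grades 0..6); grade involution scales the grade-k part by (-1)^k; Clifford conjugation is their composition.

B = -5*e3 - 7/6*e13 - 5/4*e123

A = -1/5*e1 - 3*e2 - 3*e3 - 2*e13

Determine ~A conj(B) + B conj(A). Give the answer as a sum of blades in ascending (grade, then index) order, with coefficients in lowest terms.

first term: 52/3 - 27/2*e1 + 5/2*e2 - 7/30*e3 - 15/4*e12 + 11/4*e13 - 59/4*e23 + 7/2*e123
second term: 38/3 - 13/2*e1 + 5/2*e2 + 7/30*e3 + 15/4*e12 - 11/4*e13 + 59/4*e23 + 7/2*e123
Answer: 30 - 20*e1 + 5*e2 + 7*e123


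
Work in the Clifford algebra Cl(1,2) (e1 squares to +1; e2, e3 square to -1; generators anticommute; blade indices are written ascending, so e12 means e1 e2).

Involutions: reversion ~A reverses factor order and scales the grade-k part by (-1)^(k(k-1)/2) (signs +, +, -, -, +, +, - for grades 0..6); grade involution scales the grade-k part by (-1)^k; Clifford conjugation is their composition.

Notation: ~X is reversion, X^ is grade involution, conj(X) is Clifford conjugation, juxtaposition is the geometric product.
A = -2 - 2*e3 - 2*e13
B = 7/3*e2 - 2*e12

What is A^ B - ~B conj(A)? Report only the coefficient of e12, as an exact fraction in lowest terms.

first term: -14/3*e2 + 4*e12 - 2/3*e23 + 2/3*e123
second term: -14/3*e2 - 4*e12 + 2/3*e23 - 2/3*e123
Answer: 8


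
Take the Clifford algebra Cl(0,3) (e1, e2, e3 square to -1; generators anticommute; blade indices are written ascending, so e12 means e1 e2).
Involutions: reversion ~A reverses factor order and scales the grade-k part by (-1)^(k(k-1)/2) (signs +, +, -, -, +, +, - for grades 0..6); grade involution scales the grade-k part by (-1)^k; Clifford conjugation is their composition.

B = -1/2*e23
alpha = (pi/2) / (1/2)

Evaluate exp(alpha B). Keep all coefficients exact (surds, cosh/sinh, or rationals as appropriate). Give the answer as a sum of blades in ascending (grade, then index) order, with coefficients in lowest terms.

B^2 = (-1/2)^2*(e23)^2 = 1/4*(-1) = -1/4 (a basis 2-blade squares to minus the product of its generators' squares).
B^2 = -1/4 — circular case — the even/odd split gives cos and sin: l = 1/2, alpha*l = pi/2, so exp(alpha B) = cos(pi/2) + (sin(pi/2)/(1/2))*B = 0 + (2)*B.
Answer: -e23


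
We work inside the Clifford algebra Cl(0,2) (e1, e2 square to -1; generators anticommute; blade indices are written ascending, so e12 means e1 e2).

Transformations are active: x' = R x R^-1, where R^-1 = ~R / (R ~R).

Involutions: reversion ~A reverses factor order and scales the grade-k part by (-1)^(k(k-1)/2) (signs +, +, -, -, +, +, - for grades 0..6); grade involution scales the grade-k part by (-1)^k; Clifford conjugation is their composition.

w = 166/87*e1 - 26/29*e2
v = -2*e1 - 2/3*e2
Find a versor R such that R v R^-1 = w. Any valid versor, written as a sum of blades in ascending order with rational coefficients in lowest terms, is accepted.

The midline construction: v and w both square to -40/9, so reflecting in their sum -8/87*e1 - 136/87*e2 exchanges them.
Answer: -8/87*e1 - 136/87*e2


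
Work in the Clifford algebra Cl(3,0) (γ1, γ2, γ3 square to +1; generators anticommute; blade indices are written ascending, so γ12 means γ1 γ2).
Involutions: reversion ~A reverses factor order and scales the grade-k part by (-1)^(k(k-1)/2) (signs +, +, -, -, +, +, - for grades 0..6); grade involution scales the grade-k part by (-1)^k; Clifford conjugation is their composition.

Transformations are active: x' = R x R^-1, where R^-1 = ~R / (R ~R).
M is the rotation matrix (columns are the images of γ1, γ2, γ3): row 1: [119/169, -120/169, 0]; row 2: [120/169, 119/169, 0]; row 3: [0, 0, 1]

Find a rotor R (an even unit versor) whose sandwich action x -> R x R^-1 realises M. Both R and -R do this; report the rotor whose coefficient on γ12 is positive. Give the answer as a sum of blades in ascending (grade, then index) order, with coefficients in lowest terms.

Method: write R = a + b12*γ12 + b13*γ13 + b23*γ23 with a^2 + b12^2 + b13^2 + b23^2 = 1 (so R^-1 = ~R). Expanding the columns R e_j ~R gives tr M = 4a^2 - 1 and, from the antisymmetric part, M21 - M12 = -4a*b12, M13 - M31 = 4a*b13, M32 - M23 = -4a*b23.
Here tr M = 407/169, so a^2 = (1 + tr M)/4 = 144/169 and a = ±12/13. Taking a = 12/13: M21 - M12 = 240/169, M13 - M31 = 0, M32 - M23 = 0, giving b12 = -5/13, b13 = 0, b23 = 0, i.e. R = 12/13 - 5/13*γ12.
Its γ12 coefficient is negative, so report the other preimage -R.
Answer: -12/13 + 5/13*γ12. Uniqueness: Spin(3) -> SO(3) maps R and -R to the same rotation of trace 407/169; fixing the sign of the γ12 coefficient removes the ambiguity.


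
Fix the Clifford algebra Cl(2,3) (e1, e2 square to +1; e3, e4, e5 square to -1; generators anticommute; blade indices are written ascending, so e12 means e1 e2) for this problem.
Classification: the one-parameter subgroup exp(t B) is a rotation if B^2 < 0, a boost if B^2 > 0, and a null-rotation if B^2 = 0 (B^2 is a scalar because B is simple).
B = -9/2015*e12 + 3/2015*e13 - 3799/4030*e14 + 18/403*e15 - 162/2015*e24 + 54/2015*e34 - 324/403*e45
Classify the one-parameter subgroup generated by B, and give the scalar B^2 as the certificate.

B^2 term by term: the squares give (-9/2015)^2*(e12)^2 + (3/2015)^2*(e13)^2 + (-3799/4030)^2*(e14)^2 + (18/403)^2*(e15)^2 + (-162/2015)^2*(e24)^2 + (54/2015)^2*(e34)^2 + (-324/403)^2*(e45)^2 = 81/4060225*(-1) + 9/4060225*(+1) + 14432401/16240900*(+1) + 324/162409*(+1) + 26244/4060225*(+1) + 2916/4060225*(-1) + 104976/162409*(-1) = 1/4 (each basis 2-blade squares to minus the product of its generators' squares); cross terms between blades sharing an index anticommute and cancel; the commuting (index-disjoint) pairs give grade-4 terms 2*c*c'*(blade product), which cancel blade by blade — e1234: -972/4060225 + 972/4060225 = 0; e1245: 5832/812045 - 5832/812045 = 0; e1345: -1944/812045 + 1944/812045 = 0 — confirming B is simple. So B^2 = 1/4.
Answer: boost, certificate B^2 = 1/4. Because 1/4 is invariant under every versor sandwich, the classification follows from its sign alone.


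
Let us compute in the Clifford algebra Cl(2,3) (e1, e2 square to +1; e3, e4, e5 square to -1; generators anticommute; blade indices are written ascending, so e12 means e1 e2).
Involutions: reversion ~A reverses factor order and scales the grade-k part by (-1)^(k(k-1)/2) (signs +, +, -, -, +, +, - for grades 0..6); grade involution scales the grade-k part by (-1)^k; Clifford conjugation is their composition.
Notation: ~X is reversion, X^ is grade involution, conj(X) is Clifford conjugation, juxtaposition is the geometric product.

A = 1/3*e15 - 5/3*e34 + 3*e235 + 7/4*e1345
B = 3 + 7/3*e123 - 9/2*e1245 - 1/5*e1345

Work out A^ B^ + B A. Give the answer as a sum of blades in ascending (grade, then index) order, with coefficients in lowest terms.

first term: 7/20 - 19/3*e15 + 63/8*e23 - 3/2*e24 - 76/15*e34 + 148/45*e124 - 27/2*e134 - 74/9*e235 + 49/12*e245 - 15/2*e1235 + 21/4*e1345
second term: 7/20 + 23/3*e15 - 63/8*e23 - 3/2*e24 - 76/15*e34 + 202/45*e124 + 27/2*e134 + 88/9*e235 - 49/12*e245 + 15/2*e1235 + 21/4*e1345
Answer: 7/10 + 4/3*e15 - 3*e24 - 152/15*e34 + 70/9*e124 + 14/9*e235 + 21/2*e1345


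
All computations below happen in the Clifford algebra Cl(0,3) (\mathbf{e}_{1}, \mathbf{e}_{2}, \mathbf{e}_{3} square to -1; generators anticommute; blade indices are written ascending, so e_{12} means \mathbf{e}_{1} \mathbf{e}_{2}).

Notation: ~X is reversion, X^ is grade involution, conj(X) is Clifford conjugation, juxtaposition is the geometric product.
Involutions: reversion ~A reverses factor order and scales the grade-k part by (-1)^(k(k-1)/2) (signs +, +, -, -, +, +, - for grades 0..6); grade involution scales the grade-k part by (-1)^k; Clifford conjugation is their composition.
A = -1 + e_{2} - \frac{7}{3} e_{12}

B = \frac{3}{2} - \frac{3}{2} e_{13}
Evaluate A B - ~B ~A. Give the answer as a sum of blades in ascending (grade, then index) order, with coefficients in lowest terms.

first term: -\frac{3}{2} + \frac{3}{2} e_{2} - \frac{7}{2} e_{12} + \frac{3}{2} e_{13} + \frac{7}{2} e_{23} + \frac{3}{2} e_{123}
second term: -\frac{3}{2} + \frac{3}{2} e_{2} + \frac{7}{2} e_{12} - \frac{3}{2} e_{13} - \frac{7}{2} e_{23} - \frac{3}{2} e_{123}
Answer: -7 e_{12} + 3 e_{13} + 7 e_{23} + 3 e_{123}


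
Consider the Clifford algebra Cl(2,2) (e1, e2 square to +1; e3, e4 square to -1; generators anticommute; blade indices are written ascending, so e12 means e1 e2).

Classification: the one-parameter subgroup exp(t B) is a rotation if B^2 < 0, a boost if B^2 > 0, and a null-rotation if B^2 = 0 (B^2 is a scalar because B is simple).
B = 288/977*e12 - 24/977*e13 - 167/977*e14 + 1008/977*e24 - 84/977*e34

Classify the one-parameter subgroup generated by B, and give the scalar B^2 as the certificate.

B^2 term by term: the squares give (288/977)^2*(e12)^2 + (-24/977)^2*(e13)^2 + (-167/977)^2*(e14)^2 + (1008/977)^2*(e24)^2 + (-84/977)^2*(e34)^2 = 82944/954529*(-1) + 576/954529*(+1) + 27889/954529*(+1) + 1016064/954529*(+1) + 7056/954529*(-1) = 1 (each basis 2-blade squares to minus the product of its generators' squares); cross terms between blades sharing an index anticommute and cancel; the commuting (index-disjoint) pairs give grade-4 terms 2*c*c'*(blade product), which cancel blade by blade — e1234: -48384/954529 + 48384/954529 = 0 — confirming B is simple. So B^2 = 1.
Answer: boost, certificate B^2 = 1. Certificate logic: 1 is a conjugation-invariant scalar, so its sign fixes rotation versus boost versus null-rotation outright.


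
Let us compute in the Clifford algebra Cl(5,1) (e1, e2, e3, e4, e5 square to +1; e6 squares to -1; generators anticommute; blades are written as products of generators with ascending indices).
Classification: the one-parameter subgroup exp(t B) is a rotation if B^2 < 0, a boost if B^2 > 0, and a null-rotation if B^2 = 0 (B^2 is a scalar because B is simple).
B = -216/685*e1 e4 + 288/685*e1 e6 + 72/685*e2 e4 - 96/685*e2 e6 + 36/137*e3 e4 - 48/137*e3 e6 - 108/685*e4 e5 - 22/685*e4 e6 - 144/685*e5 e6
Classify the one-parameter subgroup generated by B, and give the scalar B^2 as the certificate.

B^2 term by term: the squares give (-216/685)^2*(e1 e4)^2 + (288/685)^2*(e1 e6)^2 + (72/685)^2*(e2 e4)^2 + (-96/685)^2*(e2 e6)^2 + (36/137)^2*(e3 e4)^2 + (-48/137)^2*(e3 e6)^2 + (-108/685)^2*(e4 e5)^2 + (-22/685)^2*(e4 e6)^2 + (-144/685)^2*(e5 e6)^2 = 46656/469225*(-1) + 82944/469225*(+1) + 5184/469225*(-1) + 9216/469225*(+1) + 1296/18769*(-1) + 2304/18769*(+1) + 11664/469225*(-1) + 484/469225*(+1) + 20736/469225*(+1) = 4/25 (each basis 2-blade squares to minus the product of its generators' squares); cross terms between blades sharing an index anticommute and cancel; the commuting (index-disjoint) pairs give grade-4 terms 2*c*c'*(blade product), which cancel blade by blade — e1 e2 e4 e6: -41472/469225 + 41472/469225 = 0; e1 e3 e4 e6: -20736/93845 + 20736/93845 = 0; e1 e4 e5 e6: 62208/469225 - 62208/469225 = 0; e2 e3 e4 e6: 6912/93845 - 6912/93845 = 0; e2 e4 e5 e6: -20736/469225 + 20736/469225 = 0; e3 e4 e5 e6: -10368/93845 + 10368/93845 = 0 — confirming B is simple. So B^2 = 4/25.
Answer: boost, certificate B^2 = 4/25. Because 4/25 is invariant under every versor sandwich, the classification follows from its sign alone.
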